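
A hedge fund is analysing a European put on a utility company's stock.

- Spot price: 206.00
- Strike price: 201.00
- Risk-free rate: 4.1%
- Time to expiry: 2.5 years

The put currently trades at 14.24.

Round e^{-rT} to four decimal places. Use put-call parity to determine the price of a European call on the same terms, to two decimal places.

38.82

e^(−rT) = e^(−0.041·2.5) = 0.9026
Put-call parity: C − P = S − K·e^(−rT) = 206 − 201·0.9026 = 206 − 181.4226 = 24.5774
C = P + (C − P) = 14.24 + (24.5774) = 38.8174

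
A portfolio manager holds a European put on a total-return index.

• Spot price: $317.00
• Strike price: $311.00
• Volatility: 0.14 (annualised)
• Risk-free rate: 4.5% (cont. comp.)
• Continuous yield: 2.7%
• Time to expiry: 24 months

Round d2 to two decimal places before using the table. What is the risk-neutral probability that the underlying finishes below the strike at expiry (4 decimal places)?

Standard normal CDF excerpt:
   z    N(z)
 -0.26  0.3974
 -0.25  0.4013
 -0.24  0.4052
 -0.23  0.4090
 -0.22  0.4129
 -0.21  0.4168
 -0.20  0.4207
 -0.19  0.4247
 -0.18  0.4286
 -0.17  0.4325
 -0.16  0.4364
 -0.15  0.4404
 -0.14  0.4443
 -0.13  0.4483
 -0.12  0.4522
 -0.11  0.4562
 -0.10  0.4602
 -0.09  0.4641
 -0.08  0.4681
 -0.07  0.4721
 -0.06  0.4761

0.4286

T = 2;  σ√T = 0.1980
d₁ = [ln(317/311) + (0.045 − 0.027 + 0.14²/2)·2] / 0.1980 = [0.0191 + 0.0556] / 0.1980 = 0.3773 ≈ 0.38
d₂ = d₁ − σ√T = 0.3773 − 0.1980 = 0.1793 ≈ 0.18
Pr(exercise) under Q = N(−d₂) = N(-0.18) = 0.4286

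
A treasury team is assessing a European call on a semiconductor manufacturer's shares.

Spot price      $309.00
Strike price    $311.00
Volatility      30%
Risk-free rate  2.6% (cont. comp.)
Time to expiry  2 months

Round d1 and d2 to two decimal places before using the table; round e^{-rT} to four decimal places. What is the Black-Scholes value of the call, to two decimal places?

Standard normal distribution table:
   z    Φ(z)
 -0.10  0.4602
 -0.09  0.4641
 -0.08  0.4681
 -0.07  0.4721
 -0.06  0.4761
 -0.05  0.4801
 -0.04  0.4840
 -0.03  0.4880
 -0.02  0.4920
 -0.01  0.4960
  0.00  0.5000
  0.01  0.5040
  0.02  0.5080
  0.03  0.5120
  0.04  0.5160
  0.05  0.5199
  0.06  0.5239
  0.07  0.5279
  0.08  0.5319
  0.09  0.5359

T = 0.1667;  σ√T = 0.1225
d₁ = [ln(309/311) + (0.026 + 0.3²/2)·0.1667] / 0.1225 = [-0.0065 + 0.0118] / 0.1225 = 0.0439 ≈ 0.04
d₂ = d₁ − σ√T = 0.0439 − 0.1225 = -0.0785 ≈ -0.08
exp(−rT) = exp(−0.026·0.1667) = 0.9957
C = 309·N(0.04) − 311·0.9957·N(-0.08) = 309·0.5160 − 311·0.9957·0.4681 = 159.4440 − 144.9531 = 14.4909

$14.49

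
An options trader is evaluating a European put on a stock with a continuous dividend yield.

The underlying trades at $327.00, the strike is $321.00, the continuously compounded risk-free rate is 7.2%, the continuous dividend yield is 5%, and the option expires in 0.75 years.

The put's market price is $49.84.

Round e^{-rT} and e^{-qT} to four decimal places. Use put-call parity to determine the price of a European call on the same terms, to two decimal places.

exp(−qT) = exp(−0.05·0.75) = 0.9632;  exp(−rT) = exp(−0.072·0.75) = 0.9474
Put-call parity: C − P = S·e^(−qT) − K·e^(−rT) = 327·0.9632 − 321·0.9474 = 314.9664 − 304.1154 = 10.8510
C = P + (C − P) = 49.84 + (10.8510) = 60.6910

$60.69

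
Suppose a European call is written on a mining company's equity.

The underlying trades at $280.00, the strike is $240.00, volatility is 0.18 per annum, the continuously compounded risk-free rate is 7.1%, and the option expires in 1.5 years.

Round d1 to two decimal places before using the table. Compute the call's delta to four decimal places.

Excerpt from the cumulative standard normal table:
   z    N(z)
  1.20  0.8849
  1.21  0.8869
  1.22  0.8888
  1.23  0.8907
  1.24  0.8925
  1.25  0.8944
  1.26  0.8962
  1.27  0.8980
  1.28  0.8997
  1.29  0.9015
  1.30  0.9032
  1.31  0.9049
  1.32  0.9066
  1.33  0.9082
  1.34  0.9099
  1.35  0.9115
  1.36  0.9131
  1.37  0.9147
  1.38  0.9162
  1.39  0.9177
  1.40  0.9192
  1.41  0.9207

T = 1.5;  σ√T = 0.2205
ln(S/K) + (r + σ²/2)T = ln(280/240) + (0.071 + 0.18²/2)·1.5 = 0.1542 + 0.1308 = 0.2850
d₁ = 0.2850 / 0.2205 = 1.2926 ⇒ 1.29
N(d₁) = N(1.29) = 0.9015
Δ_call = N(d₁) = 0.9015

0.9015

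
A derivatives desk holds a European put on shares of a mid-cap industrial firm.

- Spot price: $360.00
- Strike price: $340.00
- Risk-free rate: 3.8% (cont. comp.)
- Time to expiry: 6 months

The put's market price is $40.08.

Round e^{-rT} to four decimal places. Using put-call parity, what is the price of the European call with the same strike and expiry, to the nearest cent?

e^(−rT) = e^(−0.038·0.5) = 0.9812
Put-call parity: C − P = S − K·e^(−rT) = 360 − 340·0.9812 = 360 − 333.6080 = 26.3920
C = P + (C − P) = 40.08 + (26.3920) = 66.4720

$66.47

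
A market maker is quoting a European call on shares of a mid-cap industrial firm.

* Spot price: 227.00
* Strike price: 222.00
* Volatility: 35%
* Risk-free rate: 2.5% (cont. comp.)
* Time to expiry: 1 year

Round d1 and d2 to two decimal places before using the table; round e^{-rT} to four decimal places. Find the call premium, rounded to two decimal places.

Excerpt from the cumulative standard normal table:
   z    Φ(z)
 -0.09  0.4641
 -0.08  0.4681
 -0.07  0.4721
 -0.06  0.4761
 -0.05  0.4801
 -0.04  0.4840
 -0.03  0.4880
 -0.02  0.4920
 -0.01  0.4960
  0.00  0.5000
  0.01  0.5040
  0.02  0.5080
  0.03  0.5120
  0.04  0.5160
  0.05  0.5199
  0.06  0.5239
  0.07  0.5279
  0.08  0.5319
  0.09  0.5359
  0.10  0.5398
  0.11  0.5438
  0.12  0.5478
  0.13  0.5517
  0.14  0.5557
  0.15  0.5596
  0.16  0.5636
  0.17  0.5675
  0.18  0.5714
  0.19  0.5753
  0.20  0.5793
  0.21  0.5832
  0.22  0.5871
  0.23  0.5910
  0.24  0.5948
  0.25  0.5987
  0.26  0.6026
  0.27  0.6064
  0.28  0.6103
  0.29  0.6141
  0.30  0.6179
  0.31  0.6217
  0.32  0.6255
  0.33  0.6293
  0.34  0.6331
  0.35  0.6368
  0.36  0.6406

σ√T = 0.35 × 1.0000 = 0.3500
d₁ = [ln(227/222) + (0.025 + ½·0.35²)·1] / (σ√T) = (0.0223 + 0.0862) / 0.3500 = 0.3101 → 0.31
d₂ = 0.3101 − 0.3500 = -0.0399 → -0.04
exp(−rT) = exp(−0.025·1) = 0.9753
C = 227·N(0.31) − 222·0.9753·N(-0.04) = 227·0.6217 − 222·0.9753·0.4840 = 141.1259 − 104.7940 = 36.3319

36.33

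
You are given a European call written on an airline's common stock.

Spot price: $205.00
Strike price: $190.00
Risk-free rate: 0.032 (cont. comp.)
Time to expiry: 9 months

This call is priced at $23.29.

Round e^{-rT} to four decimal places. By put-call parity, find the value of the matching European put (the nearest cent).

e^(−rT) = e^(−0.032·0.75) = 0.9763
Put-call parity: C − P = S − K·e^(−rT) = 205 − 190·0.9763 = 205 − 185.4970 = 19.5030
P = C − (C − P) = 23.29 − (19.5030) = 3.7870

$3.79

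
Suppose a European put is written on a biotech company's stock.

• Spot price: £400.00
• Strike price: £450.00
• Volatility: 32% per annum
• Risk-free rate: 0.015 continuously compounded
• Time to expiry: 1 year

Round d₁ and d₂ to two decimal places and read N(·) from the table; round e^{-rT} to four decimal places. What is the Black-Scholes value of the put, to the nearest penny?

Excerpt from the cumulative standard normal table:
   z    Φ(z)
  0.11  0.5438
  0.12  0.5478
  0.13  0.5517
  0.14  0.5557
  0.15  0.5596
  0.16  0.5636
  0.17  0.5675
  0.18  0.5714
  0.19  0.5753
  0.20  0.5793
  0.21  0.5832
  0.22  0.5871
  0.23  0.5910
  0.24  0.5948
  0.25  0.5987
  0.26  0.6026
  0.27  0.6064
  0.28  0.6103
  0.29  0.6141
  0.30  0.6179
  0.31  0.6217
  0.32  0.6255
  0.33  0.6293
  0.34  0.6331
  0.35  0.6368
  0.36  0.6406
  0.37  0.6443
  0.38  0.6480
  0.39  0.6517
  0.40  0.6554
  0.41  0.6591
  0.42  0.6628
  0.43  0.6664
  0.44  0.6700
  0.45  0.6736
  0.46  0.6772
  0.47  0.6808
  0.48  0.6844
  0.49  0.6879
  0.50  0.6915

£77.95

σ√T = 0.32 × 1.0000 = 0.3200
d₁ = [ln(400/450) + (0.015 + 0.32²/2)·1] / 0.3200 = [-0.1178 + 0.0662] / 0.3200 = -0.1612 ≈ -0.16
d₂ = d₁ − σ√T = -0.1612 − 0.3200 = -0.4812 ≈ -0.48
exp(−rT) = exp(−0.015·1) = 0.9851
N(−d₂) = N(0.48) = 0.6844;  N(−d₁) = N(0.16) = 0.5636
P = 450·0.9851·0.6844 − 400·0.5636 = 303.3911 − 225.4400 = 77.9511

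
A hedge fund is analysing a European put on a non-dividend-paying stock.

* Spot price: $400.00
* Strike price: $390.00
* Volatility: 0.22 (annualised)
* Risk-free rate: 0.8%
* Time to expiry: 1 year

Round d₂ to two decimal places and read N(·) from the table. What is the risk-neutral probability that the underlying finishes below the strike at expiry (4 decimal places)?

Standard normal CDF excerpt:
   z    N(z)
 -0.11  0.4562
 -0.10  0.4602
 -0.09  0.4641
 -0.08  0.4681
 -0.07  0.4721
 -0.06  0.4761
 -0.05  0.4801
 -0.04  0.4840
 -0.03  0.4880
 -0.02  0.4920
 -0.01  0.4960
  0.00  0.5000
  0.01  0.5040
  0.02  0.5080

0.4840

σ√T = 0.22 × 1.0000 = 0.2200
d₁ = [ln(400/390) + (0.008 + 0.22²/2)·1] / 0.2200 = [0.0253 + 0.0322] / 0.2200 = 0.2614 which rounds to 0.26
d₂ = d₁ − σ√T = 0.2614 − 0.2200 = 0.0414 which rounds to 0.04
Risk-neutral Pr[S_T < K] = N(−d₂) = N(-0.04) = 0.4840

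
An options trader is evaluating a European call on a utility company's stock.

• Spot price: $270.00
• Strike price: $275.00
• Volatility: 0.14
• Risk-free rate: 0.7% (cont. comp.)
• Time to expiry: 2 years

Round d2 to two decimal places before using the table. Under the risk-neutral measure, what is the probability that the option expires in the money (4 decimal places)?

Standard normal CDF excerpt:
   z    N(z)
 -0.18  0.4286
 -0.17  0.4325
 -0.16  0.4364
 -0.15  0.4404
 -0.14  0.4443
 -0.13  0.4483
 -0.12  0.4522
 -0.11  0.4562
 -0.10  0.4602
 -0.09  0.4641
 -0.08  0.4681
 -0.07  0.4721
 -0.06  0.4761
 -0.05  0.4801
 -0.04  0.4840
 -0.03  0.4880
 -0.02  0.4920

0.4522

σ√T = 0.14·√2 = 0.1980
d₁ = [ln(270/275) + (0.007 + 0.14²/2)·2] / 0.1980 = [-0.0183 + 0.0336] / 0.1980 = 0.0770 ⇒ 0.08
d₂ = d₁ − σ√T = 0.0770 − 0.1980 = -0.1210 ⇒ -0.12
Pr(exercise) under Q = N(d₂) = 0.4522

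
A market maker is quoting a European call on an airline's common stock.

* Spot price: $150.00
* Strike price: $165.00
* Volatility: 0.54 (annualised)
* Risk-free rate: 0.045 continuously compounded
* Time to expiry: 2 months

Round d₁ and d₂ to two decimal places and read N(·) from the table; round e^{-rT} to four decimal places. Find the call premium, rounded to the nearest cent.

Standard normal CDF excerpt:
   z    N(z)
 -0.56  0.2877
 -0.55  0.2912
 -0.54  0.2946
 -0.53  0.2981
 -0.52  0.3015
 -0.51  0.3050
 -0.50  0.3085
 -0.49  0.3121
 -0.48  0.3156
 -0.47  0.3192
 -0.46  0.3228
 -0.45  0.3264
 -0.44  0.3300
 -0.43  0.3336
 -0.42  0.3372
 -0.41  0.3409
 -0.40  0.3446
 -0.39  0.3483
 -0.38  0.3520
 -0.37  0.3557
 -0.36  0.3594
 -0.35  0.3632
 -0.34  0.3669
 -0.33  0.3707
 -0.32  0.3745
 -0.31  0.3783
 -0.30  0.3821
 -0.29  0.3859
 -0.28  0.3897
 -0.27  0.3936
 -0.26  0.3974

$7.94

σ√T = 0.54 × 0.4082 = 0.2205
d₁ = [ln(150/165) + (0.045 + 0.54²/2)·0.1667] / 0.2205 = [-0.0953 + 0.0318] / 0.2205 = -0.2881 which rounds to -0.29
d₂ = d₁ − σ√T = -0.2881 − 0.2205 = -0.5085 which rounds to -0.51
e^(−rT) = e^(−0.045·0.1667) = 0.9925
N(d₁) = N(-0.29) = 0.3859;  N(d₂) = N(-0.51) = 0.3050
C = 150·0.3859 − 165·0.9925·0.3050 = 57.8850 − 49.9476 = 7.9374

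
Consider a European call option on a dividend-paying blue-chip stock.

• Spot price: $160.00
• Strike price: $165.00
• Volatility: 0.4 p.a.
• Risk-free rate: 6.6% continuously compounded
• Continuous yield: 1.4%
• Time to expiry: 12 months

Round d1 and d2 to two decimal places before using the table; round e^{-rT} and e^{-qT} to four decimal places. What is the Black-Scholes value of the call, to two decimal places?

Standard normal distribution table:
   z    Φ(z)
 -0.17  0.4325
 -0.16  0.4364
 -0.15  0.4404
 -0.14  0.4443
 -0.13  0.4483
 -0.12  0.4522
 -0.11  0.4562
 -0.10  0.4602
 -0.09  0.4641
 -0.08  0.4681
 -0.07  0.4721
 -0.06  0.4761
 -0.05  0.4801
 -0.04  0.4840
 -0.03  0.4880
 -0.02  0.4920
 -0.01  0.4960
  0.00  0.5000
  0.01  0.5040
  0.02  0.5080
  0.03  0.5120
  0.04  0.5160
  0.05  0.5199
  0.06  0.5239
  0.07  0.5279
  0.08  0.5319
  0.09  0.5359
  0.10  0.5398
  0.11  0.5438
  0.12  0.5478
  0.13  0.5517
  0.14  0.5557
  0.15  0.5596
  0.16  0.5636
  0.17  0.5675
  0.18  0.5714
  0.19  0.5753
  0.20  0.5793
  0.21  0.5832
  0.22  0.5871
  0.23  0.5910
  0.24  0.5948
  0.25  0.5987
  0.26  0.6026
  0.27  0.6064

T = 1;  σ√T = 0.4000
ln(S/K) + (r − q + σ²/2)T = ln(160/165) + (0.066 − 0.014 + 0.4²/2)·1 = -0.0308 + 0.1320 = 0.1012
d₁ = 0.1012 / 0.4000 = 0.2531 ≈ 0.25
d₂ = d₁ − σ√T = 0.2531 − 0.4000 = -0.1469 ≈ -0.15
exp(−qT) = exp(−0.014·1) = 0.9861;  exp(−rT) = exp(−0.066·1) = 0.9361
N(d₁) = N(0.25) = 0.5987;  N(d₂) = N(-0.15) = 0.4404
C = 160·0.9861·0.5987 − 165·0.9361·0.4404 = 94.4605 − 68.0226 = 26.4378

$26.44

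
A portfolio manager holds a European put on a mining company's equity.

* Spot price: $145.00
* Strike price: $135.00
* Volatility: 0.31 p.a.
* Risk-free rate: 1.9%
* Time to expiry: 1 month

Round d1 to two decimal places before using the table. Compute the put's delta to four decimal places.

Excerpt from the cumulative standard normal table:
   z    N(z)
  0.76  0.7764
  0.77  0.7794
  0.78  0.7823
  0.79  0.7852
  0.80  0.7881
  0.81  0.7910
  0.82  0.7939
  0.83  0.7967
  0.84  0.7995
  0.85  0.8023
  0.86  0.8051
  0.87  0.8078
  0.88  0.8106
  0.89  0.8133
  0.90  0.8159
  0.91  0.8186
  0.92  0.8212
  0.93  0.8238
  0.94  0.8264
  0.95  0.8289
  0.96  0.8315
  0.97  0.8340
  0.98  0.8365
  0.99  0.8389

σ√T = 0.31 × 0.2887 = 0.0895
d₁ = [ln(145/135) + (0.019 + ½·0.31²)·0.08333] / (σ√T) = (0.0715 + 0.0056) / 0.0895 = 0.8610 ⇒ 0.86
N(d₁) = N(0.86) = 0.8051
Δ_put = N(d₁) − 1 = 0.8051 − 1 = -0.1949

-0.1949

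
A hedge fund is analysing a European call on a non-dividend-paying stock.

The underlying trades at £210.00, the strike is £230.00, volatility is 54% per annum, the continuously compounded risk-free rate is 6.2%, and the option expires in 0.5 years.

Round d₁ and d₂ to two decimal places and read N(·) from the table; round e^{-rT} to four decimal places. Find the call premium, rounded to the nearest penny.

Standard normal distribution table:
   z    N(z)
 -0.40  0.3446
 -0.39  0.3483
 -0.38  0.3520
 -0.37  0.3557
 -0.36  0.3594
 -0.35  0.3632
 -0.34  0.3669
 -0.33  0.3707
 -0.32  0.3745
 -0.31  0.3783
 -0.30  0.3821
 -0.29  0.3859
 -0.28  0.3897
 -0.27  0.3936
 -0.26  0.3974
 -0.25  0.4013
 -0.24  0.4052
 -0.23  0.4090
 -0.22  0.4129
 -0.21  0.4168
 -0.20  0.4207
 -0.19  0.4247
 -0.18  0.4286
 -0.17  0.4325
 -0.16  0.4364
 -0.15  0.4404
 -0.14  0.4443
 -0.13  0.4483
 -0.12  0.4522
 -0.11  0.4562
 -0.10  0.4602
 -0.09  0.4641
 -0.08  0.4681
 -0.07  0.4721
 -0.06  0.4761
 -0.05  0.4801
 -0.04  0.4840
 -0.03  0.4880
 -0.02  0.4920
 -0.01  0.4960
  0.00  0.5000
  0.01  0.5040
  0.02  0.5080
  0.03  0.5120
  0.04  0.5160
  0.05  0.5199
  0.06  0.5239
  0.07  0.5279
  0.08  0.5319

£26.53

σ√T = 0.54·√0.5 = 0.3818
d₁ = [ln(210/230) + (0.062 + 0.54²/2)·0.5] / 0.3818 = [-0.0910 + 0.1039] / 0.3818 = 0.0339 ⇒ 0.03
d₂ = d₁ − σ√T = 0.0339 − 0.3818 = -0.3480 ⇒ -0.35
exp(−rT) = exp(−0.062·0.5) = 0.9695
C = 210·N(0.03) − 230·0.9695·N(-0.35) = 210·0.5120 − 230·0.9695·0.3632 = 107.5200 − 80.9882 = 26.5318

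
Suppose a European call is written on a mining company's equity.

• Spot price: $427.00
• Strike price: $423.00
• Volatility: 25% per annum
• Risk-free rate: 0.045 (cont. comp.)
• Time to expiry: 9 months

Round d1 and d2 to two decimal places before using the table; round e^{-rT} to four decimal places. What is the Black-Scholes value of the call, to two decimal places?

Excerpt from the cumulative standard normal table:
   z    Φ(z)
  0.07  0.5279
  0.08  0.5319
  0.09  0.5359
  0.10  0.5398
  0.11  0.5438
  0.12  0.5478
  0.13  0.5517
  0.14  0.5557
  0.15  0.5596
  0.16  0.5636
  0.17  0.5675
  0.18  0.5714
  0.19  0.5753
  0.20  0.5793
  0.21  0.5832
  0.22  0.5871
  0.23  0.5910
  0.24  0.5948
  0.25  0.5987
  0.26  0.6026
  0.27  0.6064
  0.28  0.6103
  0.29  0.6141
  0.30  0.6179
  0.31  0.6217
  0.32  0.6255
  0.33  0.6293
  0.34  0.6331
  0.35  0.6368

σ√T = 0.25 × 0.8660 = 0.2165
d₁ = [ln(427/423) + (0.045 + ½·0.25²)·0.75] / (σ√T) = (0.0094 + 0.0572) / 0.2165 = 0.3076 ⇒ 0.31
d₂ = 0.3076 − 0.2165 = 0.0911 ⇒ 0.09
e^(−rT) = e^(−0.045·0.75) = 0.9668
N(d₁) = N(0.31) = 0.6217;  N(d₂) = N(0.09) = 0.5359
C = 427·0.6217 − 423·0.9668·0.5359 = 265.4659 − 219.1597 = 46.3062

$46.31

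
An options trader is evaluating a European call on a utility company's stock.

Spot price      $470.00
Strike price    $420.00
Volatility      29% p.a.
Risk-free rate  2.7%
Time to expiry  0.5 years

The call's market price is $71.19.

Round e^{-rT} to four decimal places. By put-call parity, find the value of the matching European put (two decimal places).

exp(−rT) = exp(−0.027·0.5) = 0.9866
Put-call parity: C − P = S − K·e^(−rT) = 470 − 420·0.9866 = 470 − 414.3720 = 55.6280
P = C − (C − P) = 71.19 − (55.6280) = 15.5620

$15.56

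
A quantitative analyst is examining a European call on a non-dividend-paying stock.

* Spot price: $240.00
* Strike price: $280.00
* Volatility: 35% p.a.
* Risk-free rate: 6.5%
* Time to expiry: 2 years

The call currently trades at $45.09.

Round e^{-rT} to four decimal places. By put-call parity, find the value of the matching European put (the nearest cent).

exp(−rT) = exp(−0.065·2) = 0.8781
Put-call parity: C − P = S − K·e^(−rT) = 240 − 280·0.8781 = 240 − 245.8680 = -5.8680
P = C − (C − P) = 45.09 − (-5.8680) = 50.9580

$50.96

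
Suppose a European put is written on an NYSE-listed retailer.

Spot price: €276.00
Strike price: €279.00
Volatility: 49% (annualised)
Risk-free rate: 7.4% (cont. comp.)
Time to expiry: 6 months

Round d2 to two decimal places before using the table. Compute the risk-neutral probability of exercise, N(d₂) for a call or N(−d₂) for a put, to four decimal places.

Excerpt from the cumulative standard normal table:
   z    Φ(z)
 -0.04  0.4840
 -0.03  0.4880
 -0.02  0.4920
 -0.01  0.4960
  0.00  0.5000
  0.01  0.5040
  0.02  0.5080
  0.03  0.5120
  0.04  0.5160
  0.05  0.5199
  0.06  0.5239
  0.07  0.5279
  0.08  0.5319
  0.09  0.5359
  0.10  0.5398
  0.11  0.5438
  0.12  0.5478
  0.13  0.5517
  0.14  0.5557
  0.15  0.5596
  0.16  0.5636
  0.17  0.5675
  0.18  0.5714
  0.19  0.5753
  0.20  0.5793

σ√T = 0.49·√0.5 = 0.3465
d₁ = [ln(276/279) + (0.074 + ½·0.49²)·0.5] / (σ√T) = (-0.0108 + 0.0970) / 0.3465 = 0.2488 ≈ 0.25
d₂ = 0.2488 − 0.3465 = -0.0977 ≈ -0.10
Pr(exercise) under Q = N(−d₂) = N(0.10) = 0.5398

0.5398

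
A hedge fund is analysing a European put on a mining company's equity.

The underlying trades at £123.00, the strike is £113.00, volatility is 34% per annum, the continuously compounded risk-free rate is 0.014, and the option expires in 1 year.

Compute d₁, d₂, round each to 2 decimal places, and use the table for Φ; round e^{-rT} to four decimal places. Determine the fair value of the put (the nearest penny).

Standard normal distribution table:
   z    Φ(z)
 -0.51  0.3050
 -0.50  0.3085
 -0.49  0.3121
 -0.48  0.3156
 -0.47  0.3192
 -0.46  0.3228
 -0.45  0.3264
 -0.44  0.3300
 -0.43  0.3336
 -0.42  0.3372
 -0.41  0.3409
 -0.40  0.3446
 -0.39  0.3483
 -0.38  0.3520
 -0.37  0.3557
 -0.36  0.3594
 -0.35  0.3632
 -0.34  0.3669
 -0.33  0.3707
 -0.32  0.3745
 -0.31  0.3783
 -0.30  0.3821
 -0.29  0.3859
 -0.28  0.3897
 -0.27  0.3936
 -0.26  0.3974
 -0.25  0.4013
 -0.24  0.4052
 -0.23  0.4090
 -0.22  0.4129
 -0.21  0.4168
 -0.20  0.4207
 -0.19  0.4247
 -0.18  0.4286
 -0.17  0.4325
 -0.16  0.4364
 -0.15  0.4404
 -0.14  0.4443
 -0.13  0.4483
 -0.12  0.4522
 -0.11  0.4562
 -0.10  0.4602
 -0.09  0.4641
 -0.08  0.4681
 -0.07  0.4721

£10.68

σ√T = 0.34 × 1.0000 = 0.3400
d₁ = [ln(123/113) + (0.014 + ½·0.34²)·1] / (σ√T) = (0.0848 + 0.0718) / 0.3400 = 0.4606 ≈ 0.46
d₂ = 0.4606 − 0.3400 = 0.1206 ≈ 0.12
e^(−rT) = e^(−0.014·1) = 0.9861
P = 113·0.9861·N(-0.12) − 123·N(-0.46) = 113·0.9861·0.4522 − 123·0.3228 = 50.3883 − 39.7044 = 10.6839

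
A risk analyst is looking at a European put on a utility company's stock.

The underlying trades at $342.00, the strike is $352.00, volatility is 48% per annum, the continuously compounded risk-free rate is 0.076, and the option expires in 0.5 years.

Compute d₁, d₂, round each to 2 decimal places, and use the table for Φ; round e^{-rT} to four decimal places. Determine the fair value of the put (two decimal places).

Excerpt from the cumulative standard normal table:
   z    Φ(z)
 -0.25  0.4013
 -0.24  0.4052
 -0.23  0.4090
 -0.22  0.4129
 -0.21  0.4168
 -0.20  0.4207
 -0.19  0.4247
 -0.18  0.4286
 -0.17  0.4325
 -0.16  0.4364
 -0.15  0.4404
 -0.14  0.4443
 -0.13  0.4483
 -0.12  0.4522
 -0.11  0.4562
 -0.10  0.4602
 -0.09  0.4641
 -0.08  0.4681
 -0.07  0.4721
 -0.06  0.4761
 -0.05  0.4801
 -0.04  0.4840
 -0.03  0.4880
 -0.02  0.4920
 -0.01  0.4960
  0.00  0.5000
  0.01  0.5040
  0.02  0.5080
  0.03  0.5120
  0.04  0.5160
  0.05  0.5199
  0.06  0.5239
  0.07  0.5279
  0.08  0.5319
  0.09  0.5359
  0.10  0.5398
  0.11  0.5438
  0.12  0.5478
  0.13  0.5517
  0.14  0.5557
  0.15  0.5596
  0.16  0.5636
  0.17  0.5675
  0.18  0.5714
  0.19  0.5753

T = 0.5;  σ√T = 0.3394
d₁ = [ln(342/352) + (0.076 + 0.48²/2)·0.5] / 0.3394 = [-0.0288 + 0.0956] / 0.3394 = 0.1968 → 0.20
d₂ = d₁ − σ√T = 0.1968 − 0.3394 = -0.1427 → -0.14
e^(−rT) = e^(−0.076·0.5) = 0.9627
N(−d₂) = N(0.14) = 0.5557;  N(−d₁) = N(-0.20) = 0.4207
P = 352·0.9627·0.5557 − 342·0.4207 = 188.3103 − 143.8794 = 44.4309

$44.43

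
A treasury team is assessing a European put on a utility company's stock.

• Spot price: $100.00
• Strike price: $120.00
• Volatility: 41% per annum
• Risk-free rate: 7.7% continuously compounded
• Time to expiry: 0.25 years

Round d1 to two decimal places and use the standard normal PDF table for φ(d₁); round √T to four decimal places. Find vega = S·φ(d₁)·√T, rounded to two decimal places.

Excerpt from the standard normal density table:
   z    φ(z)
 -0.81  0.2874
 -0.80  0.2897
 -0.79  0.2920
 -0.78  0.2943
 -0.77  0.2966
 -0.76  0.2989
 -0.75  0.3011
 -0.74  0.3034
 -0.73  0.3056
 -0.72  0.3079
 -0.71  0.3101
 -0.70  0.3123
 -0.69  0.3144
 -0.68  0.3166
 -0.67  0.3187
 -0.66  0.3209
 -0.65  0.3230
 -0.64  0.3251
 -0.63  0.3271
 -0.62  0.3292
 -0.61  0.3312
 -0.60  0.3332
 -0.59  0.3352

15.72

σ√T = 0.41 × 0.5000 = 0.2050
d₁ = [ln(100/120) + (0.077 + ½·0.41²)·0.25] / (σ√T) = (-0.1823 + 0.0403) / 0.2050 = -0.6930 → -0.69
√T = √0.25 = 0.5000
φ(d₁) = φ(-0.69) = 0.3144
vega = S·φ(d₁)·√T = 100·0.3144·0.5000 = 15.7200
(The call has the same vega.)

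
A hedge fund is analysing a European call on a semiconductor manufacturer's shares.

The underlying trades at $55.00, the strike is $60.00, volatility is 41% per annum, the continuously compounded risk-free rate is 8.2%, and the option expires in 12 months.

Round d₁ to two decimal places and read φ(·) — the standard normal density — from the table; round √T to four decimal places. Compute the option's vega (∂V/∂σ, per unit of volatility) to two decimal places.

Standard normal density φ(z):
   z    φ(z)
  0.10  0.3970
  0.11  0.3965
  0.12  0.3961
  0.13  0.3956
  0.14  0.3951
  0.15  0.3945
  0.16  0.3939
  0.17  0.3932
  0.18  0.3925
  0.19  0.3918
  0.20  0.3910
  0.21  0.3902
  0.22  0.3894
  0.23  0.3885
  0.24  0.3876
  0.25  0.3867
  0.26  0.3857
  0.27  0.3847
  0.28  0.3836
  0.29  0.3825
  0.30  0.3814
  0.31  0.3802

21.55

σ√T = 0.41·√1 = 0.4100
d₁ = [ln(55/60) + (0.082 + ½·0.41²)·1] / (σ√T) = (-0.0870 + 0.1660) / 0.4100 = 0.1928 → 0.19
√T = √1 = 1.0000
φ(d₁) = φ(0.19) = 0.3918
vega = S·φ(d₁)·√T = 55·0.3918·1.0000 = 21.5490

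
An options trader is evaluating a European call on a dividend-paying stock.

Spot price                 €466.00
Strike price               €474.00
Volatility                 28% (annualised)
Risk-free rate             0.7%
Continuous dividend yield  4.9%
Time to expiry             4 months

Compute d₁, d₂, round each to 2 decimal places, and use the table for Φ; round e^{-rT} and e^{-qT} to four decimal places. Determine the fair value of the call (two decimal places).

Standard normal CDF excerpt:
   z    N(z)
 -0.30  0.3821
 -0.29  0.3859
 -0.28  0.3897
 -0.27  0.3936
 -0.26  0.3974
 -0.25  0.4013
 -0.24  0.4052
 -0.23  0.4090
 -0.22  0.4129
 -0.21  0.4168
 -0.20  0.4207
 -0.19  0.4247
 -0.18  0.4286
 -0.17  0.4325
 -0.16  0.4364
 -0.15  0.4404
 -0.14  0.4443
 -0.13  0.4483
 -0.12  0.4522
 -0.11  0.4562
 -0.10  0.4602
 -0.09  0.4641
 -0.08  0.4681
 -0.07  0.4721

T = 0.3333;  σ√T = 0.1617
d₁ = [ln(466/474) + (0.007 − 0.049 + ½·0.28²)·0.3333] / (σ√T) = (-0.0170 − 0.0009) / 0.1617 = -0.1111 which rounds to -0.11
d₂ = -0.1111 − 0.1617 = -0.2727 which rounds to -0.27
e^(−qT) = e^(−0.049·0.3333) = 0.9838;  e^(−rT) = e^(−0.007·0.3333) = 0.9977
N(d₁) = N(-0.11) = 0.4562;  N(d₂) = N(-0.27) = 0.3936
C = 466·0.9838·0.4562 − 474·0.9977·0.3936 = 209.1453 − 186.1373 = 23.0080

€23.01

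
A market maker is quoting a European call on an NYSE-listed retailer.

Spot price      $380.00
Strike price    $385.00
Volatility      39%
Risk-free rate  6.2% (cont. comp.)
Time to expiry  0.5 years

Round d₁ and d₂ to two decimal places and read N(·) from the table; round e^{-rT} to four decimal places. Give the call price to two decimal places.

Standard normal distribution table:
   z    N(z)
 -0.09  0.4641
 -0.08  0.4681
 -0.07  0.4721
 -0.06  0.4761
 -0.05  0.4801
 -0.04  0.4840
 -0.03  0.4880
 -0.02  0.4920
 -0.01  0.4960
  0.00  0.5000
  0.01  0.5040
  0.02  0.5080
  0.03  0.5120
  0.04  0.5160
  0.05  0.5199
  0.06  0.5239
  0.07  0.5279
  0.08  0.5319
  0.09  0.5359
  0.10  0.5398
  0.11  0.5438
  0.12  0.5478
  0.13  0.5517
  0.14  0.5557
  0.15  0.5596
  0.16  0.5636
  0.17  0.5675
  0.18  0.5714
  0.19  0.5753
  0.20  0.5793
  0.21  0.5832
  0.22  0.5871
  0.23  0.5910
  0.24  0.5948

$43.92

σ√T = 0.39·√0.5 = 0.2758
d₁ = [ln(380/385) + (0.062 + 0.39²/2)·0.5] / 0.2758 = [-0.0131 + 0.0690] / 0.2758 = 0.2029 ≈ 0.20
d₂ = d₁ − σ√T = 0.2029 − 0.2758 = -0.0729 ≈ -0.07
e^(−rT) = e^(−0.062·0.5) = 0.9695
N(d₁) = N(0.20) = 0.5793;  N(d₂) = N(-0.07) = 0.4721
C = 380·0.5793 − 385·0.9695·0.4721 = 220.1340 − 176.2149 = 43.9191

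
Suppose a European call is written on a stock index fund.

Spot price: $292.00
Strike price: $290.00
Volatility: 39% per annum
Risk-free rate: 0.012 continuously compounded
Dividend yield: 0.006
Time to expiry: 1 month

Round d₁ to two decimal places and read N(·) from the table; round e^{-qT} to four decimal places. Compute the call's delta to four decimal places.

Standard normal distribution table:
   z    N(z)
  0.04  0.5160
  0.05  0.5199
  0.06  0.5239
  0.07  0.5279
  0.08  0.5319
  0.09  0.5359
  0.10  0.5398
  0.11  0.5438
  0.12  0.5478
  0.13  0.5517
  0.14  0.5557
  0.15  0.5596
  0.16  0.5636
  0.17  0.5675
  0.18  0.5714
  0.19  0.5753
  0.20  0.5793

σ√T = 0.39 × 0.2887 = 0.1126
d₁ = [ln(292/290) + (0.012 − 0.006 + 0.39²/2)·0.08333] / 0.1126 = [0.0069 + 0.0068] / 0.1126 = 0.1218 which rounds to 0.12
N(d₁) = N(0.12) = 0.5478
Δ_call = e^(−qT)·N(d₁) = 0.9995·0.5478 = 0.5475

0.5475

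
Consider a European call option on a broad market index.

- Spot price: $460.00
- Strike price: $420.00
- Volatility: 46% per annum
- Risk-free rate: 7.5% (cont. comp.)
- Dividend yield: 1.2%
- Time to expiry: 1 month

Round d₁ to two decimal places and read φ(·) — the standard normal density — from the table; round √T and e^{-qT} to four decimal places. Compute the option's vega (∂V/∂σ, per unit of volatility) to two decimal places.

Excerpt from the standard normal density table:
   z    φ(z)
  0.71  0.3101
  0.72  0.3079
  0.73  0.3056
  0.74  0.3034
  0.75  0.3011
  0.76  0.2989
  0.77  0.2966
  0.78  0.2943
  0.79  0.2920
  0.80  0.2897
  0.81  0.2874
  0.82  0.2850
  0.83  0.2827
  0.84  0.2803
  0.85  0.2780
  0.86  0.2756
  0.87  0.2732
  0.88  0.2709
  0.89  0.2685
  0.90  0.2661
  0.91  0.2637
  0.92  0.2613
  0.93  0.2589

T = 0.08333;  σ√T = 0.1328
ln(S/K) + (r − q + σ²/2)T = ln(460/420) + (0.075 − 0.012 + 0.46²/2)·0.08333 = 0.0910 + 0.0141 = 0.1050
d₁ = 0.1050 / 0.1328 = 0.7910 ⇒ 0.79
√T = √0.08333 = 0.2887
φ(d₁) = φ(0.79) = 0.2920
exp(−qT) = exp(−0.012·0.08333) = 0.9990
vega = S·exp(−qT)·φ(d₁)·√T = 460·0.9990·0.2920·0.2887 = 38.7394

38.74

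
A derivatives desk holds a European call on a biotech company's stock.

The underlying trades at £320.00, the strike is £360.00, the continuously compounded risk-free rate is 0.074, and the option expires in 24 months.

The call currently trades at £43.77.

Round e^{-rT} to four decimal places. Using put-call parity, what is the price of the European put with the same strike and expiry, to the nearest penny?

£34.23

e^(−rT) = e^(−0.074·2) = 0.8624
Put-call parity: C − P = S − K·e^(−rT) = 320 − 360·0.8624 = 320 − 310.4640 = 9.5360
P = C − (C − P) = 43.77 − (9.5360) = 34.2340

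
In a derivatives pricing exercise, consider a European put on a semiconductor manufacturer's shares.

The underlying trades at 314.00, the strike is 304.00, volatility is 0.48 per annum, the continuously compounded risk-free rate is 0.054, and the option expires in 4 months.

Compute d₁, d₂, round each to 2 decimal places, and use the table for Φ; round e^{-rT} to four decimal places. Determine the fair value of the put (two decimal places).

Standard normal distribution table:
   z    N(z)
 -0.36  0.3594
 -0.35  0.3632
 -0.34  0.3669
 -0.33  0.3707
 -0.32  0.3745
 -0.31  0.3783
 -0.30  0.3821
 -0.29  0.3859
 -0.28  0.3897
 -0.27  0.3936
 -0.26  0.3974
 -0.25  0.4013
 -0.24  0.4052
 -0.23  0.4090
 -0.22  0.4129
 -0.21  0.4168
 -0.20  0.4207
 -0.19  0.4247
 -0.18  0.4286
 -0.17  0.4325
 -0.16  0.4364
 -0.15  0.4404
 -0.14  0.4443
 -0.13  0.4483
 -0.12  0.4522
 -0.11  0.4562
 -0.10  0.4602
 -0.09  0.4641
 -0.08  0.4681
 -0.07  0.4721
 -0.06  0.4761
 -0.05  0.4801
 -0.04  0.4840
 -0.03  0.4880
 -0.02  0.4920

26.92

σ√T = 0.48 × 0.5774 = 0.2771
ln(S/K) + (r + σ²/2)T = ln(314/304) + (0.054 + 0.48²/2)·0.3333 = 0.0324 + 0.0564 = 0.0888
d₁ = 0.0888 / 0.2771 = 0.3203 ≈ 0.32
d₂ = d₁ − σ√T = 0.3203 − 0.2771 = 0.0432 ≈ 0.04
exp(−rT) = exp(−0.054·0.3333) = 0.9822
N(−d₂) = N(-0.04) = 0.4840;  N(−d₁) = N(-0.32) = 0.3745
P = 304·0.9822·0.4840 − 314·0.3745 = 144.5170 − 117.5930 = 26.9240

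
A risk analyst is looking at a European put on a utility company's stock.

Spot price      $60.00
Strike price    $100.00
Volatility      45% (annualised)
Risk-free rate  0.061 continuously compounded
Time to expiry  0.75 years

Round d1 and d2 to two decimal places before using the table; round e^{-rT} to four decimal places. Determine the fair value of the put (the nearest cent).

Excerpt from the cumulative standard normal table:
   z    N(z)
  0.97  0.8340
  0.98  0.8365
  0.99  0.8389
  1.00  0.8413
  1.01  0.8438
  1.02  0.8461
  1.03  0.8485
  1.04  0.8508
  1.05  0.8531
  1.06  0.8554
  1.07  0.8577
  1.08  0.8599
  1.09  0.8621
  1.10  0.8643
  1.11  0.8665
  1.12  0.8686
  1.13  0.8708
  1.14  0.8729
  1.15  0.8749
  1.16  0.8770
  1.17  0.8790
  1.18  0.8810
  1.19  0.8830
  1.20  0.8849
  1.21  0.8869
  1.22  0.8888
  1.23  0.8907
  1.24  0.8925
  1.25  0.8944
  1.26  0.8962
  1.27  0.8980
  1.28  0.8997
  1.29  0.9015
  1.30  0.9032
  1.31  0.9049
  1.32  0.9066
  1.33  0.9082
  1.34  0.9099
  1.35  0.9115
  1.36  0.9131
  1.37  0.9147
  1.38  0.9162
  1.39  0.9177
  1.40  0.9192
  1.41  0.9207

$37.19

T = 0.75;  σ√T = 0.3897
d₁ = [ln(60/100) + (0.061 + 0.45²/2)·0.75] / 0.3897 = [-0.5108 + 0.1217] / 0.3897 = -0.9985 ≈ -1.00
d₂ = d₁ − σ√T = -0.9985 − 0.3897 = -1.3882 ≈ -1.39
e^(−rT) = e^(−0.061·0.75) = 0.9553
N(−d₂) = N(1.39) = 0.9177;  N(−d₁) = N(1.00) = 0.8413
P = 100·0.9553·0.9177 − 60·0.8413 = 87.6679 − 50.4780 = 37.1899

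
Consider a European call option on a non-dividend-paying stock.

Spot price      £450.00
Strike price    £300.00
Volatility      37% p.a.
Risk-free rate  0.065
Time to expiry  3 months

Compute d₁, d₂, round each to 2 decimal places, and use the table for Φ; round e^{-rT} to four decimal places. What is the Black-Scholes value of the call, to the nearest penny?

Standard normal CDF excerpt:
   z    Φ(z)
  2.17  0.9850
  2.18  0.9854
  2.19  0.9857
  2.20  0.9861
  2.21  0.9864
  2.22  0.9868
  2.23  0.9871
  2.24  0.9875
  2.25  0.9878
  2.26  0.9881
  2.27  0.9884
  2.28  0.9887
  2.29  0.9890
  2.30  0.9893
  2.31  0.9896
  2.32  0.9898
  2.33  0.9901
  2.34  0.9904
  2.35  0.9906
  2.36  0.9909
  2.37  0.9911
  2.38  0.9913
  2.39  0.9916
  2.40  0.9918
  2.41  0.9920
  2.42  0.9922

£155.05

T = 0.25;  σ√T = 0.1850
d₁ = [ln(450/300) + (0.065 + 0.37²/2)·0.25] / 0.1850 = [0.4055 + 0.0334] / 0.1850 = 2.3720 ⇒ 2.37
d₂ = d₁ − σ√T = 2.3720 − 0.1850 = 2.1870 ⇒ 2.19
e^(−rT) = e^(−0.065·0.25) = 0.9839
C = 450·N(2.37) − 300·0.9839·N(2.19) = 450·0.9911 − 300·0.9839·0.9857 = 445.9950 − 290.9491 = 155.0459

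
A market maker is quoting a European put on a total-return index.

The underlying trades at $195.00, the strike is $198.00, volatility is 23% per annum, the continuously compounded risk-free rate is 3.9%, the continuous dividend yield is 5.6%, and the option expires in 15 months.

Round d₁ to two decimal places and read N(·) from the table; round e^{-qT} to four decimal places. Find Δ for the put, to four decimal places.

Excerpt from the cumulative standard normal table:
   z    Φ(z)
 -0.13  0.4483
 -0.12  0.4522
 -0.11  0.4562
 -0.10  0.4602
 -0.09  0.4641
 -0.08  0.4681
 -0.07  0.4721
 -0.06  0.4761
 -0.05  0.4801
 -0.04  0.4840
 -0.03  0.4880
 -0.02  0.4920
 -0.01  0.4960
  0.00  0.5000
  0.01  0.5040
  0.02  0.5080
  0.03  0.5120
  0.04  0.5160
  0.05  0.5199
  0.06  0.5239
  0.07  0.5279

-0.4699

T = 1.25;  σ√T = 0.2571
d₁ = [ln(195/198) + (0.039 − 0.056 + ½·0.23²)·1.25] / (σ√T) = (-0.0153 + 0.0118) / 0.2571 = -0.0134 ⇒ -0.01
N(d₁) = N(-0.01) = 0.4960
Δ_put = e^(−qT)·(N(d₁) − 1) = 0.9324·(0.4960 − 1) = -0.4699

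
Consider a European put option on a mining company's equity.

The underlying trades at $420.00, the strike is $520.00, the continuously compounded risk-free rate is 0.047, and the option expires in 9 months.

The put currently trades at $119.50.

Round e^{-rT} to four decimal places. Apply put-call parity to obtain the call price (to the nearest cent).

exp(−rT) = exp(−0.047·0.75) = 0.9654
Put-call parity: C − P = S − K·e^(−rT) = 420 − 520·0.9654 = 420 − 502.0080 = -82.0080
C = P + (C − P) = 119.50 + (-82.0080) = 37.4920

$37.49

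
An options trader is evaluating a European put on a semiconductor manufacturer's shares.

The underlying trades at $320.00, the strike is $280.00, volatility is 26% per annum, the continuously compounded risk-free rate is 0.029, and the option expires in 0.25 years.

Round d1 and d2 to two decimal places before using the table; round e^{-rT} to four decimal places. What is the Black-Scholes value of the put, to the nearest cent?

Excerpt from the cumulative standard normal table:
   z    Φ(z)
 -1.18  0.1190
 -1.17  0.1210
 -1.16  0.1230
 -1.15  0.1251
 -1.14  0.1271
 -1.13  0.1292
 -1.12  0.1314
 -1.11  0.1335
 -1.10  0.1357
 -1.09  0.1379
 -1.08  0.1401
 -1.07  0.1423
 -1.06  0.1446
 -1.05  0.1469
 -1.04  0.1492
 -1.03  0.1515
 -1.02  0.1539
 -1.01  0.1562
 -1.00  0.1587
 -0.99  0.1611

σ√T = 0.26·√0.25 = 0.1300
d₁ = [ln(320/280) + (0.029 + ½·0.26²)·0.25] / (σ√T) = (0.1335 + 0.0157) / 0.1300 = 1.1479 which rounds to 1.15
d₂ = 1.1479 − 0.1300 = 1.0179 which rounds to 1.02
e^(−rT) = e^(−0.029·0.25) = 0.9928
N(−d₂) = N(-1.02) = 0.1539;  N(−d₁) = N(-1.15) = 0.1251
P = 280·0.9928·0.1539 − 320·0.1251 = 42.7817 − 40.0320 = 2.7497

$2.75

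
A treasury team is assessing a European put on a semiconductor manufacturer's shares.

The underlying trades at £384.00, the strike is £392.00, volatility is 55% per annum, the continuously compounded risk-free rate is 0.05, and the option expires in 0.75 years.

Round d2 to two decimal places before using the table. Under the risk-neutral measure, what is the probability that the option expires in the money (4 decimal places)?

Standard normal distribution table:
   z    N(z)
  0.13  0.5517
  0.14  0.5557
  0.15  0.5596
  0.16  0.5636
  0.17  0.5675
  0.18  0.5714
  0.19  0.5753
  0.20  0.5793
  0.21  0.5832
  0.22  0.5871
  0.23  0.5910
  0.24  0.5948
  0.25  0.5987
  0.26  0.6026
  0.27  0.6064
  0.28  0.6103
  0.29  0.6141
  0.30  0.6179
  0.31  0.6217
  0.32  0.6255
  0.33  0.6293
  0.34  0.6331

0.5793

σ√T = 0.55 × 0.8660 = 0.4763
d₁ = [ln(384/392) + (0.05 + 0.55²/2)·0.75] / 0.4763 = [-0.0206 + 0.1509] / 0.4763 = 0.2736 ≈ 0.27
d₂ = d₁ − σ√T = 0.2736 − 0.4763 = -0.2027 ≈ -0.20
Pr(exercise) under Q = N(−d₂) = N(0.20) = 0.5793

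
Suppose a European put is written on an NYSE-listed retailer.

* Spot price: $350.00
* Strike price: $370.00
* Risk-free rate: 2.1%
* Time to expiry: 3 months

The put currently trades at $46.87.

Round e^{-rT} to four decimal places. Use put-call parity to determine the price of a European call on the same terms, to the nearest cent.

exp(−rT) = exp(−0.021·0.25) = 0.9948
Put-call parity: C − P = S − K·e^(−rT) = 350 − 370·0.9948 = 350 − 368.0760 = -18.0760
C = P + (C − P) = 46.87 + (-18.0760) = 28.7940

$28.79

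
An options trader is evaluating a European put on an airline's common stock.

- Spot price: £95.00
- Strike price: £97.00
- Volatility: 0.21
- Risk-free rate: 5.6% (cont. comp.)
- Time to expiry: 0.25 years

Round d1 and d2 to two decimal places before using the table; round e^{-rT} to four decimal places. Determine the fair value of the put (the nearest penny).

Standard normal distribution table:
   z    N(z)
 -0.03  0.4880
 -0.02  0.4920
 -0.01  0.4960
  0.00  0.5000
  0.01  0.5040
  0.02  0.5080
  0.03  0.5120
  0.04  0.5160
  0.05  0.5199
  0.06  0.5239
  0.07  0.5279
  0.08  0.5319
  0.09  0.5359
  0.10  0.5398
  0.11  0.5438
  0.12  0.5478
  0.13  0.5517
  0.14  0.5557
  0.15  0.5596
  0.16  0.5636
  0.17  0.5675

σ√T = 0.21 × 0.5000 = 0.1050
d₁ = [ln(95/97) + (0.056 + ½·0.21²)·0.25] / (σ√T) = (-0.0208 + 0.0195) / 0.1050 = -0.0126 ≈ -0.01
d₂ = -0.0126 − 0.1050 = -0.1176 ≈ -0.12
exp(−rT) = exp(−0.056·0.25) = 0.9861
P = 97·0.9861·N(0.12) − 95·N(0.01) = 97·0.9861·0.5478 − 95·0.5040 = 52.3980 − 47.8800 = 4.5180

£4.52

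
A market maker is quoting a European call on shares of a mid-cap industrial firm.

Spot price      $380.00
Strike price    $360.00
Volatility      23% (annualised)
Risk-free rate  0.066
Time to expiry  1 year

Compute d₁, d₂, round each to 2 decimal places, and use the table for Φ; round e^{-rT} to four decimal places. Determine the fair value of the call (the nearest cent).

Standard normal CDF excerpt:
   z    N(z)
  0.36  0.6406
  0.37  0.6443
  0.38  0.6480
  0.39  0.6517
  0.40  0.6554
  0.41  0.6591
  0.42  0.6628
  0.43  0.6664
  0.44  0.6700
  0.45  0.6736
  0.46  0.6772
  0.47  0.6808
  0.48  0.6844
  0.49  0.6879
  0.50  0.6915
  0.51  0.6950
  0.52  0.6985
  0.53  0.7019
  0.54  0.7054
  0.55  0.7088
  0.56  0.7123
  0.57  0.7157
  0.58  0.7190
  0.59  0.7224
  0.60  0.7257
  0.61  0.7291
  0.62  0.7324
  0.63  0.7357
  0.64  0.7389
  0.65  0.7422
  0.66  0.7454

$58.67

T = 1;  σ√T = 0.2300
d₁ = [ln(380/360) + (0.066 + ½·0.23²)·1] / (σ√T) = (0.0541 + 0.0925) / 0.2300 = 0.6370 which rounds to 0.64
d₂ = 0.6370 − 0.2300 = 0.4070 which rounds to 0.41
exp(−rT) = exp(−0.066·1) = 0.9361
N(d₁) = N(0.64) = 0.7389;  N(d₂) = N(0.41) = 0.6591
C = 380·0.7389 − 360·0.9361·0.6591 = 280.7820 − 222.1141 = 58.6679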